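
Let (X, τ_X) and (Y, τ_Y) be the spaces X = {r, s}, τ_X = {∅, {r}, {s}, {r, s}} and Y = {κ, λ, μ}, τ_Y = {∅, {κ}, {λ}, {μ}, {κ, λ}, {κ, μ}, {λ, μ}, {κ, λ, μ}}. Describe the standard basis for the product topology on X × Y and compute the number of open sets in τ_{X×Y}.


Basis B = {∅ × ∅, {r} × {κ}, {r} × {λ}, {r} × {μ}, {s} × {κ}, {s} × {λ}, {s} × {μ}, {r} × {κ, λ}, {r} × {κ, μ}, {r, s} × {κ}, {r} × {λ, μ}, {r, s} × {λ}, {r, s} × {μ}, {s} × {κ, λ}, {s} × {κ, μ}, {s} × {λ, μ}, {r} × {κ, λ, μ}, {s} × {κ, λ, μ}, {r, s} × {κ, λ}, {r, s} × {κ, μ}, {r, s} × {λ, μ}, {r, s} × {κ, λ, μ}}; |τ_{X×Y}| = 64.

Enumerate products U × V with U ∈ τ_X, V ∈ τ_Y (deduplicated):
  ∅ × ∅ = {} (∅)
  {r} × {κ} = {(r,κ)}
  {r} × {λ} = {(r,λ)}
  {r} × {μ} = {(r,μ)}
  {s} × {κ} = {(s,κ)}
  {s} × {λ} = {(s,λ)}
  {s} × {μ} = {(s,μ)}
  {r} × {κ, λ} = {(r,κ), (r,λ)}
  {r} × {κ, μ} = {(r,κ), (r,μ)}
  {r, s} × {κ} = {(r,κ), (s,κ)}
  {r} × {λ, μ} = {(r,λ), (r,μ)}
  {r, s} × {λ} = {(r,λ), (s,λ)}
  {r, s} × {μ} = {(r,μ), (s,μ)}
  {s} × {κ, λ} = {(s,κ), (s,λ)}
  {s} × {κ, μ} = {(s,κ), (s,μ)}
  {s} × {λ, μ} = {(s,λ), (s,μ)}
  {r} × {κ, λ, μ} = {(r,κ), (r,λ), (r,μ)}
  {s} × {κ, λ, μ} = {(s,κ), (s,λ), (s,μ)}
  {r, s} × {κ, λ} = {(r,κ), (r,λ), (s,κ), (s,λ)}
  {r, s} × {κ, μ} = {(r,κ), (r,μ), (s,κ), (s,μ)}
  {r, s} × {λ, μ} = {(r,λ), (r,μ), (s,λ), (s,μ)}
  {r, s} × {κ, λ, μ} = {(r,κ), (r,λ), (r,μ), (s,κ), (s,λ), (s,μ)}
These 22 distinct sets form the basis B.
Close under arbitrary unions to get τ_{X×Y}; counting gives |τ_{X×Y}| = 64.


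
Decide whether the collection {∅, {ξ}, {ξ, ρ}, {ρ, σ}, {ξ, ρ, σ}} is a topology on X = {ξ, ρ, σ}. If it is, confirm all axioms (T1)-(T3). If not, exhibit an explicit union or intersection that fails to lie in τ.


τ is NOT a topology on X.

Axiom (T1): ∅ ∈ τ? Yes; X ∈ τ? Yes.
Axiom (T2/T3): check pairwise unions and intersections of members of τ.
Counterexample for (T3): {ξ, ρ} ∩ {ρ, σ} = {ρ} ∉ τ. Therefore τ is NOT a topology.


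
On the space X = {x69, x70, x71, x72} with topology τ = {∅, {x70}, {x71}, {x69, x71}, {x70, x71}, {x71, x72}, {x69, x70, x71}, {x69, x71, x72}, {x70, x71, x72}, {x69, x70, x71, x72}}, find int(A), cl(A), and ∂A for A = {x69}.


int(A) = ∅, cl(A) = {x69}, ∂A = {x69}.

Closed sets in (X, τ) are complements of opens:
  closed(X, τ) = {∅, {x69}, {x70}, {x72}, {x69, x70}, {x69, x72}, {x70, x72}, {x69, x70, x72}, {x69, x71, x72}, {x69, x70, x71, x72}}.
int(A) = ⋃ {U ∈ τ : U ⊆ A}. Opens contained in A: ∅.
Taking the union of these: int(A) = ∅.
cl(A) = ⋂ {C closed : A ⊆ C}. Closed sets containing A: {x69}, {x69, x70}, {x69, x72}, {x69, x70, x72}, {x69, x71, x72}, {x69, x70, x71, x72}.
Intersecting these: cl(A) = {x69}.
∂A = cl(A) ∖ int(A) = {x69} ∖ ∅ = {x69}.


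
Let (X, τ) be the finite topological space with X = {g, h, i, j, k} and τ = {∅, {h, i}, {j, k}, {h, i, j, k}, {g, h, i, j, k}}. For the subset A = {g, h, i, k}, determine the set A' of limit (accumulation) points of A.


A' = {g, h, i, j}

For each x ∈ X, list the open sets U ∈ τ with x ∈ U, then check whether U ∩ (A ∖ {x}) ≠ ∅ for every such U.
  x = g: opens ∋ x are {g, h, i, j, k}; each meets A ∖ {g}, so x IS a limit point.
  x = h: opens ∋ x are {h, i}, {h, i, j, k}, {g, h, i, j, k}; each meets A ∖ {h}, so x IS a limit point.
  x = i: opens ∋ x are {h, i}, {h, i, j, k}, {g, h, i, j, k}; each meets A ∖ {i}, so x IS a limit point.
  x = j: opens ∋ x are {j, k}, {h, i, j, k}, {g, h, i, j, k}; each meets A ∖ {j}, so x IS a limit point.
  x = k: open {j, k} ∋ x has {j, k} ∩ (A ∖ {k}) = ∅, so x is NOT a limit point.
Collecting: A' = {g, h, i, j}.


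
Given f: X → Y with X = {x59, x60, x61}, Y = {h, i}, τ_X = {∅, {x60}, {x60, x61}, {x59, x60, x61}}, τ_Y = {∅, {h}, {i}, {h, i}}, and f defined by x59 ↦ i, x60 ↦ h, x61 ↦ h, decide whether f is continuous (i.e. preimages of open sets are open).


f is NOT continuous.

Compute f^{-1}(U) for each U ∈ τ_Y:
  U = ∅: f^{-1}(U) = ∅ ∈ τ_X ✓.
  U = {h}: f^{-1}(U) = {x60, x61} ∈ τ_X ✓.
  U = {i}: f^{-1}(U) = {x59} ∉ τ_X ✗.
  U = {h, i}: f^{-1}(U) = {x59, x60, x61} ∈ τ_X ✓.
Found U = {i} with f^{-1}(U) = {x59} not in τ_X. Therefore f is NOT continuous.


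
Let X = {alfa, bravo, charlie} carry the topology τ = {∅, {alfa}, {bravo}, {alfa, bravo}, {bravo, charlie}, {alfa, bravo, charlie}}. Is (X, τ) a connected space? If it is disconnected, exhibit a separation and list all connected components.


(X, τ) is disconnected; components = [{alfa}, {bravo, charlie}].

Find clopen sets (U ∈ τ with X ∖ U ∈ τ):
  U = ∅, X ∖ U = {alfa, bravo, charlie} — both open, so U is clopen.
  U = {alfa}, X ∖ U = {bravo, charlie} — both open, so U is clopen.
  U = {bravo, charlie}, X ∖ U = {alfa} — both open, so U is clopen.
  U = {alfa, bravo, charlie}, X ∖ U = ∅ — both open, so U is clopen.
Nontrivial clopen(s) exist: e.g. {alfa}. So (X, τ) is disconnected.
Compute connected components by grouping points that agree on all clopens:
  component: {alfa}
  component: {bravo, charlie}


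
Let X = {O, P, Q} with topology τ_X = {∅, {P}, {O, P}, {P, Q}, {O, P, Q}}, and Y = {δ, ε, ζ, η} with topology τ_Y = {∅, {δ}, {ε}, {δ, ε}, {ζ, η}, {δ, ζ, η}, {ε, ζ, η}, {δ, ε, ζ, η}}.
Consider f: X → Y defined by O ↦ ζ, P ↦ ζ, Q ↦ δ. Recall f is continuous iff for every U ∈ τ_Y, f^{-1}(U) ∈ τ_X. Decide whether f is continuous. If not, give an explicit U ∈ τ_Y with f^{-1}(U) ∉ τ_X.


f is NOT continuous.

Compute f^{-1}(U) for each U ∈ τ_Y:
  U = ∅: f^{-1}(U) = ∅ ∈ τ_X ✓.
  U = {δ}: f^{-1}(U) = {Q} ∉ τ_X ✗.
  U = {ε}: f^{-1}(U) = ∅ ∈ τ_X ✓.
  U = {δ, ε}: f^{-1}(U) = {Q} ∉ τ_X ✗.
  U = {ζ, η}: f^{-1}(U) = {O, P} ∈ τ_X ✓.
  U = {δ, ζ, η}: f^{-1}(U) = {O, P, Q} ∈ τ_X ✓.
  U = {ε, ζ, η}: f^{-1}(U) = {O, P} ∈ τ_X ✓.
  U = {δ, ε, ζ, η}: f^{-1}(U) = {O, P, Q} ∈ τ_X ✓.
Found U = {δ} with f^{-1}(U) = {Q} not in τ_X. Therefore f is NOT continuous.


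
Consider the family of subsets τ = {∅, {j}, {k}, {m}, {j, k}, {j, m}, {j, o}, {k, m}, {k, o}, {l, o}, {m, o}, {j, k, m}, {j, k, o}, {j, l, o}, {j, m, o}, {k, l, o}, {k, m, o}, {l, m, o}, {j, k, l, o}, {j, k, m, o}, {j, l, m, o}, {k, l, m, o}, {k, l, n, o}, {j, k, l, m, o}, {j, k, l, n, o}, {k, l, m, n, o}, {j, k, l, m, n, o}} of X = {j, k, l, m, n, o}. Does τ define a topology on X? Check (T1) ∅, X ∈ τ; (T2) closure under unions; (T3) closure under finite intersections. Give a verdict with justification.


τ is NOT a topology on X.

Axiom (T1): ∅ ∈ τ? Yes; X ∈ τ? Yes.
Axiom (T2/T3): check pairwise unions and intersections of members of τ.
Counterexample for (T3): {j, o} ∩ {k, o} = {o} ∉ τ. Therefore τ is NOT a topology.


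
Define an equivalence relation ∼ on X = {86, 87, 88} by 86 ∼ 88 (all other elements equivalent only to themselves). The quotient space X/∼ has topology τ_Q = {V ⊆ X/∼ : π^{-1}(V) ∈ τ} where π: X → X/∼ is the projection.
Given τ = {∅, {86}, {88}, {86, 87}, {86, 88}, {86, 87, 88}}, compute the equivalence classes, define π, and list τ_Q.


X/∼ = {[86=88], [87]}; |τ_Q| = 3.

Equivalence classes: [86=88], [87].
Quotient map π: X → X/∼ sends 86 ↦ [86=88], 87 ↦ [87], 88 ↦ [86=88].
For each subset V ⊆ X/∼, compute π^{-1}(V) ⊆ X and check whether π^{-1}(V) ∈ τ. V is open in τ_Q iff π^{-1}(V) ∈ τ.
  V = {}: π^{-1}(V) = ∅ ∈ τ ✓.
  V = {[86=88]}: π^{-1}(V) = {86, 88} ∈ τ ✓.
  V = {[87]}: π^{-1}(V) = {87} ∉ τ ✗.
  V = {[86=88], [87]}: π^{-1}(V) = {86, 87, 88} ∈ τ ✓.
Open sets in the quotient: τ_Q = {{}, {[86=88]}, {[86=88], [87]}} (3 elements).


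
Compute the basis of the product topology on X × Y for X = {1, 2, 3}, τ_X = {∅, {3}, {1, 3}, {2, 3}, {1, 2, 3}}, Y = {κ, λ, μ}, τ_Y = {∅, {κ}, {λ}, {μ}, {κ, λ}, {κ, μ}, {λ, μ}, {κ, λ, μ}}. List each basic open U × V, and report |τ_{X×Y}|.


Basis B = {∅ × ∅, {3} × {κ}, {3} × {λ}, {3} × {μ}, {1, 3} × {κ}, {1, 3} × {λ}, {1, 3} × {μ}, {2, 3} × {κ}, {2, 3} × {λ}, {2, 3} × {μ}, {3} × {κ, λ}, {3} × {κ, μ}, {3} × {λ, μ}, {1, 2, 3} × {κ}, {1, 2, 3} × {λ}, {1, 2, 3} × {μ}, {3} × {κ, λ, μ}, {1, 3} × {κ, λ}, {1, 3} × {κ, μ}, {1, 3} × {λ, μ}, {2, 3} × {κ, λ}, {2, 3} × {κ, μ}, {2, 3} × {λ, μ}, {1, 3} × {κ, λ, μ}, {1, 2, 3} × {κ, λ}, {1, 2, 3} × {κ, μ}, {1, 2, 3} × {λ, μ}, {2, 3} × {κ, λ, μ}, {1, 2, 3} × {κ, λ, μ}}; |τ_{X×Y}| = 125.

Enumerate products U × V with U ∈ τ_X, V ∈ τ_Y (deduplicated):
  ∅ × ∅ = {} (∅)
  {3} × {κ} = {(3,κ)}
  {3} × {λ} = {(3,λ)}
  {3} × {μ} = {(3,μ)}
  {1, 3} × {κ} = {(1,κ), (3,κ)}
  {1, 3} × {λ} = {(1,λ), (3,λ)}
  {1, 3} × {μ} = {(1,μ), (3,μ)}
  {2, 3} × {κ} = {(2,κ), (3,κ)}
  {2, 3} × {λ} = {(2,λ), (3,λ)}
  {2, 3} × {μ} = {(2,μ), (3,μ)}
  {3} × {κ, λ} = {(3,κ), (3,λ)}
  {3} × {κ, μ} = {(3,κ), (3,μ)}
  {3} × {λ, μ} = {(3,λ), (3,μ)}
  {1, 2, 3} × {κ} = {(1,κ), (2,κ), (3,κ)}
  {1, 2, 3} × {λ} = {(1,λ), (2,λ), (3,λ)}
  {1, 2, 3} × {μ} = {(1,μ), (2,μ), (3,μ)}
  {3} × {κ, λ, μ} = {(3,κ), (3,λ), (3,μ)}
  {1, 3} × {κ, λ} = {(1,κ), (1,λ), (3,κ), (3,λ)}
  {1, 3} × {κ, μ} = {(1,κ), (1,μ), (3,κ), (3,μ)}
  {1, 3} × {λ, μ} = {(1,λ), (1,μ), (3,λ), (3,μ)}
  {2, 3} × {κ, λ} = {(2,κ), (2,λ), (3,κ), (3,λ)}
  {2, 3} × {κ, μ} = {(2,κ), (2,μ), (3,κ), (3,μ)}
  {2, 3} × {λ, μ} = {(2,λ), (2,μ), (3,λ), (3,μ)}
  {1, 3} × {κ, λ, μ} = {(1,κ), (1,λ), (1,μ), (3,κ), (3,λ), (3,μ)}
  {1, 2, 3} × {κ, λ} = {(1,κ), (1,λ), (2,κ), (2,λ), (3,κ), (3,λ)}
  {1, 2, 3} × {κ, μ} = {(1,κ), (1,μ), (2,κ), (2,μ), (3,κ), (3,μ)}
  {1, 2, 3} × {λ, μ} = {(1,λ), (1,μ), (2,λ), (2,μ), (3,λ), (3,μ)}
  {2, 3} × {κ, λ, μ} = {(2,κ), (2,λ), (2,μ), (3,κ), (3,λ), (3,μ)}
  {1, 2, 3} × {κ, λ, μ} = {(1,κ), (1,λ), (1,μ), (2,κ), (2,λ), (2,μ), (3,κ), (3,λ), (3,μ)}
These 29 distinct sets form the basis B.
Close under arbitrary unions to get τ_{X×Y}; counting gives |τ_{X×Y}| = 125.


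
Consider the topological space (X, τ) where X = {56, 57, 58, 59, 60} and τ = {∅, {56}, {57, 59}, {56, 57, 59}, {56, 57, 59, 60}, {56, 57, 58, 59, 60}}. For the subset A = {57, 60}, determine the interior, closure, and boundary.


int(A) = ∅, cl(A) = {57, 58, 59, 60}, ∂A = {57, 58, 59, 60}.

Closed sets in (X, τ) are complements of opens:
  closed(X, τ) = {∅, {58}, {58, 60}, {56, 58, 60}, {57, 58, 59, 60}, {56, 57, 58, 59, 60}}.
int(A) = ⋃ {U ∈ τ : U ⊆ A}. Opens contained in A: ∅.
Taking the union of these: int(A) = ∅.
cl(A) = ⋂ {C closed : A ⊆ C}. Closed sets containing A: {57, 58, 59, 60}, {56, 57, 58, 59, 60}.
Intersecting these: cl(A) = {57, 58, 59, 60}.
∂A = cl(A) ∖ int(A) = {57, 58, 59, 60} ∖ ∅ = {57, 58, 59, 60}.


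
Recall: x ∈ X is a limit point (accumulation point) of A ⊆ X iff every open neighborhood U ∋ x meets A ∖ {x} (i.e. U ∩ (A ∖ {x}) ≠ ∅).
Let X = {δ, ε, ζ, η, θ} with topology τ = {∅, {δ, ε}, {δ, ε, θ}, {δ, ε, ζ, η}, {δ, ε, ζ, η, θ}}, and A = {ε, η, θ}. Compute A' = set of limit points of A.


A' = {δ, ζ, η, θ}

For each x ∈ X, list the open sets U ∈ τ with x ∈ U, then check whether U ∩ (A ∖ {x}) ≠ ∅ for every such U.
  x = δ: opens ∋ x are {δ, ε}, {δ, ε, θ}, {δ, ε, ζ, η}, {δ, ε, ζ, η, θ}; each meets A ∖ {δ}, so x IS a limit point.
  x = ε: open {δ, ε} ∋ x has {δ, ε} ∩ (A ∖ {ε}) = ∅, so x is NOT a limit point.
  x = ζ: opens ∋ x are {δ, ε, ζ, η}, {δ, ε, ζ, η, θ}; each meets A ∖ {ζ}, so x IS a limit point.
  x = η: opens ∋ x are {δ, ε, ζ, η}, {δ, ε, ζ, η, θ}; each meets A ∖ {η}, so x IS a limit point.
  x = θ: opens ∋ x are {δ, ε, θ}, {δ, ε, ζ, η, θ}; each meets A ∖ {θ}, so x IS a limit point.
Collecting: A' = {δ, ζ, η, θ}.


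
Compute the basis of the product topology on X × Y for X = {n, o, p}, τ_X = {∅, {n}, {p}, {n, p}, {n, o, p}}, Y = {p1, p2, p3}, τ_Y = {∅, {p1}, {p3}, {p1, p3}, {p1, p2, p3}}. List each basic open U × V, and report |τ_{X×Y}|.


Basis B = {∅ × ∅, {n} × {p1}, {n} × {p3}, {p} × {p1}, {p} × {p3}, {n} × {p1, p3}, {n, p} × {p1}, {n, p} × {p3}, {p} × {p1, p3}, {n} × {p1, p2, p3}, {n, o, p} × {p1}, {n, o, p} × {p3}, {p} × {p1, p2, p3}, {n, p} × {p1, p3}, {n, p} × {p1, p2, p3}, {n, o, p} × {p1, p3}, {n, o, p} × {p1, p2, p3}}; |τ_{X×Y}| = 48.

Enumerate products U × V with U ∈ τ_X, V ∈ τ_Y (deduplicated):
  ∅ × ∅ = {} (∅)
  {n} × {p1} = {(n,p1)}
  {n} × {p3} = {(n,p3)}
  {p} × {p1} = {(p,p1)}
  {p} × {p3} = {(p,p3)}
  {n} × {p1, p3} = {(n,p1), (n,p3)}
  {n, p} × {p1} = {(n,p1), (p,p1)}
  {n, p} × {p3} = {(n,p3), (p,p3)}
  {p} × {p1, p3} = {(p,p1), (p,p3)}
  {n} × {p1, p2, p3} = {(n,p1), (n,p2), (n,p3)}
  {n, o, p} × {p1} = {(n,p1), (o,p1), (p,p1)}
  {n, o, p} × {p3} = {(n,p3), (o,p3), (p,p3)}
  {p} × {p1, p2, p3} = {(p,p1), (p,p2), (p,p3)}
  {n, p} × {p1, p3} = {(n,p1), (n,p3), (p,p1), (p,p3)}
  {n, p} × {p1, p2, p3} = {(n,p1), (n,p2), (n,p3), (p,p1), (p,p2), (p,p3)}
  {n, o, p} × {p1, p3} = {(n,p1), (n,p3), (o,p1), (o,p3), (p,p1), (p,p3)}
  {n, o, p} × {p1, p2, p3} = {(n,p1), (n,p2), (n,p3), (o,p1), (o,p2), (o,p3), (p,p1), (p,p2), (p,p3)}
These 17 distinct sets form the basis B.
Close under arbitrary unions to get τ_{X×Y}; counting gives |τ_{X×Y}| = 48.


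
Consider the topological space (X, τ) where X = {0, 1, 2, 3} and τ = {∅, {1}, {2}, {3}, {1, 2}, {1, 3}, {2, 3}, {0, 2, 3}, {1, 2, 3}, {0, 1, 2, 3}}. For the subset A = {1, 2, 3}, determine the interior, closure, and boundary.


int(A) = {1, 2, 3}, cl(A) = {0, 1, 2, 3}, ∂A = {0}.

Closed sets in (X, τ) are complements of opens:
  closed(X, τ) = {∅, {0}, {1}, {0, 1}, {0, 2}, {0, 3}, {0, 1, 2}, {0, 1, 3}, {0, 2, 3}, {0, 1, 2, 3}}.
int(A) = ⋃ {U ∈ τ : U ⊆ A}. Opens contained in A: ∅, {1}, {2}, {3}, {1, 2}, {1, 3}, {2, 3}, {1, 2, 3}.
Taking the union of these: int(A) = {1, 2, 3}.
cl(A) = ⋂ {C closed : A ⊆ C}. Closed sets containing A: {0, 1, 2, 3}.
Intersecting these: cl(A) = {0, 1, 2, 3}.
∂A = cl(A) ∖ int(A) = {0, 1, 2, 3} ∖ {1, 2, 3} = {0}.


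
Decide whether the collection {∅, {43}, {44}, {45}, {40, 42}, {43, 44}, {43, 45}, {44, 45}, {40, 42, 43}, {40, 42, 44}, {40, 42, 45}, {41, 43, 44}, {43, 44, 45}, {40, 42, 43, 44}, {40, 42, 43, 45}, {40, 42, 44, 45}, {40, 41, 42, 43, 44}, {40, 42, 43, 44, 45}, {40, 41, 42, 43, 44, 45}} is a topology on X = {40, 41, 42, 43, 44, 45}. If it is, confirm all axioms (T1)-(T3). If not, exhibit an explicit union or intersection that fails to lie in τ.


τ is NOT a topology on X.

Axiom (T1): ∅ ∈ τ? Yes; X ∈ τ? Yes.
Axiom (T2/T3): check pairwise unions and intersections of members of τ.
Counterexample for (T2): {45} ∪ {41, 43, 44} = {41, 43, 44, 45} ∉ τ. Therefore τ is NOT a topology.


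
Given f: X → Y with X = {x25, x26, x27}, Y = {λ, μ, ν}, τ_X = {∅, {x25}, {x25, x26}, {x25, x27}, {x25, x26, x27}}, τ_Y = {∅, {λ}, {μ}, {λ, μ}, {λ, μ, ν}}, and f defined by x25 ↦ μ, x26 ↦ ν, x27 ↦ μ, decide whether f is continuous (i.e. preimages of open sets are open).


f IS continuous.

Compute f^{-1}(U) for each U ∈ τ_Y:
  U = ∅: f^{-1}(U) = ∅ ∈ τ_X ✓.
  U = {λ}: f^{-1}(U) = ∅ ∈ τ_X ✓.
  U = {μ}: f^{-1}(U) = {x25, x27} ∈ τ_X ✓.
  U = {λ, μ}: f^{-1}(U) = {x25, x27} ∈ τ_X ✓.
  U = {λ, μ, ν}: f^{-1}(U) = {x25, x26, x27} ∈ τ_X ✓.
Every preimage lies in τ_X, so f IS continuous.


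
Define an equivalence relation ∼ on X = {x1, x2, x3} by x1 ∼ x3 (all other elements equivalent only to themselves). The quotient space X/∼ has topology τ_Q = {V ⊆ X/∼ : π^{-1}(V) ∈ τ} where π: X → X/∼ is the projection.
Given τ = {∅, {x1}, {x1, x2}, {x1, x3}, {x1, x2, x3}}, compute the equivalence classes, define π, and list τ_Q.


X/∼ = {[x1=x3], [x2]}; |τ_Q| = 3.

Equivalence classes: [x1=x3], [x2].
Quotient map π: X → X/∼ sends x1 ↦ [x1=x3], x2 ↦ [x2], x3 ↦ [x1=x3].
For each subset V ⊆ X/∼, compute π^{-1}(V) ⊆ X and check whether π^{-1}(V) ∈ τ. V is open in τ_Q iff π^{-1}(V) ∈ τ.
  V = {}: π^{-1}(V) = ∅ ∈ τ ✓.
  V = {[x1=x3]}: π^{-1}(V) = {x1, x3} ∈ τ ✓.
  V = {[x2]}: π^{-1}(V) = {x2} ∉ τ ✗.
  V = {[x1=x3], [x2]}: π^{-1}(V) = {x1, x2, x3} ∈ τ ✓.
Open sets in the quotient: τ_Q = {{}, {[x1=x3]}, {[x1=x3], [x2]}} (3 elements).


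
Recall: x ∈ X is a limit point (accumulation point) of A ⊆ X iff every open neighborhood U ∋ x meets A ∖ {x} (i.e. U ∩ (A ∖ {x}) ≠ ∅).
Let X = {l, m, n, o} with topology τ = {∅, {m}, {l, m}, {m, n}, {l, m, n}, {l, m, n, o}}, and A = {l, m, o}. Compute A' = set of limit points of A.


A' = {l, n, o}

For each x ∈ X, list the open sets U ∈ τ with x ∈ U, then check whether U ∩ (A ∖ {x}) ≠ ∅ for every such U.
  x = l: opens ∋ x are {l, m}, {l, m, n}, {l, m, n, o}; each meets A ∖ {l}, so x IS a limit point.
  x = m: open {m} ∋ x has {m} ∩ (A ∖ {m}) = ∅, so x is NOT a limit point.
  x = n: opens ∋ x are {m, n}, {l, m, n}, {l, m, n, o}; each meets A ∖ {n}, so x IS a limit point.
  x = o: opens ∋ x are {l, m, n, o}; each meets A ∖ {o}, so x IS a limit point.
Collecting: A' = {l, n, o}.


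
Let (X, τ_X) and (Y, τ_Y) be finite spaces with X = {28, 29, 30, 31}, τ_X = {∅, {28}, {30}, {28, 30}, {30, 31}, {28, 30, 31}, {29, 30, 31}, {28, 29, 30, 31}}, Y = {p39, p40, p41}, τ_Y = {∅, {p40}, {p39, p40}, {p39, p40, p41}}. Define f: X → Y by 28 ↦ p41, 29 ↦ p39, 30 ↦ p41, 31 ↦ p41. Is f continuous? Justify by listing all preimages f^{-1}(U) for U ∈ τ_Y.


f is NOT continuous.

Compute f^{-1}(U) for each U ∈ τ_Y:
  U = ∅: f^{-1}(U) = ∅ ∈ τ_X ✓.
  U = {p40}: f^{-1}(U) = ∅ ∈ τ_X ✓.
  U = {p39, p40}: f^{-1}(U) = {29} ∉ τ_X ✗.
  U = {p39, p40, p41}: f^{-1}(U) = {28, 29, 30, 31} ∈ τ_X ✓.
Found U = {p39, p40} with f^{-1}(U) = {29} not in τ_X. Therefore f is NOT continuous.


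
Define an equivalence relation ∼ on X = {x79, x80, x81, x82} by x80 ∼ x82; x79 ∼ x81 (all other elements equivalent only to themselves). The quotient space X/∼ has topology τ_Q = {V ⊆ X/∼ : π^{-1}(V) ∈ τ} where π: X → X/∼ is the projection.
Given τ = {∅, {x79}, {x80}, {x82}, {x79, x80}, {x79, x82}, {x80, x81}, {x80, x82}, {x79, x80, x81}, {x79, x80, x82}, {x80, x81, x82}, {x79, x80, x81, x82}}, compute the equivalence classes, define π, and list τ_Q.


X/∼ = {[x79=x81], [x80=x82]}; |τ_Q| = 3.

Equivalence classes: [x79=x81], [x80=x82].
Quotient map π: X → X/∼ sends x79 ↦ [x79=x81], x80 ↦ [x80=x82], x81 ↦ [x79=x81], x82 ↦ [x80=x82].
For each subset V ⊆ X/∼, compute π^{-1}(V) ⊆ X and check whether π^{-1}(V) ∈ τ. V is open in τ_Q iff π^{-1}(V) ∈ τ.
  V = {}: π^{-1}(V) = ∅ ∈ τ ✓.
  V = {[x79=x81]}: π^{-1}(V) = {x79, x81} ∉ τ ✗.
  V = {[x80=x82]}: π^{-1}(V) = {x80, x82} ∈ τ ✓.
  V = {[x79=x81], [x80=x82]}: π^{-1}(V) = {x79, x80, x81, x82} ∈ τ ✓.
Open sets in the quotient: τ_Q = {{}, {[x80=x82]}, {[x79=x81], [x80=x82]}} (3 elements).


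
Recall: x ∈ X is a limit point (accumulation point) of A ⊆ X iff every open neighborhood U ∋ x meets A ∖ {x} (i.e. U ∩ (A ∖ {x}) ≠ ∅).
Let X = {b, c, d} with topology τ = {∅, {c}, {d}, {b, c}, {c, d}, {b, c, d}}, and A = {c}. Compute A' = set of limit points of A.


A' = {b}

For each x ∈ X, list the open sets U ∈ τ with x ∈ U, then check whether U ∩ (A ∖ {x}) ≠ ∅ for every such U.
  x = b: opens ∋ x are {b, c}, {b, c, d}; each meets A ∖ {b}, so x IS a limit point.
  x = c: open {c} ∋ x has {c} ∩ (A ∖ {c}) = ∅, so x is NOT a limit point.
  x = d: open {d} ∋ x has {d} ∩ (A ∖ {d}) = ∅, so x is NOT a limit point.
Collecting: A' = {b}.


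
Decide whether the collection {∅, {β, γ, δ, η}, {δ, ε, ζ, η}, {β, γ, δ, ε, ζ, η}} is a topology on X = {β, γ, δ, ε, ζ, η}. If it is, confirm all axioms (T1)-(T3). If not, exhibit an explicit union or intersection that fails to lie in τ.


τ is NOT a topology on X.

Axiom (T1): ∅ ∈ τ? Yes; X ∈ τ? Yes.
Axiom (T2/T3): check pairwise unions and intersections of members of τ.
Counterexample for (T3): {β, γ, δ, η} ∩ {δ, ε, ζ, η} = {δ, η} ∉ τ. Therefore τ is NOT a topology.


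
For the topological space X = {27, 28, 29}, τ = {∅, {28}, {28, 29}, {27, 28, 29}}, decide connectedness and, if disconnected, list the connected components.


(X, τ) is connected.

Find clopen sets (U ∈ τ with X ∖ U ∈ τ):
  U = ∅, X ∖ U = {27, 28, 29} — both open, so U is clopen.
  U = {27, 28, 29}, X ∖ U = ∅ — both open, so U is clopen.
Only trivial clopens (∅ and X) exist, so (X, τ) is connected.
Compute connected components by grouping points that agree on all clopens:
  component: {27, 28, 29}


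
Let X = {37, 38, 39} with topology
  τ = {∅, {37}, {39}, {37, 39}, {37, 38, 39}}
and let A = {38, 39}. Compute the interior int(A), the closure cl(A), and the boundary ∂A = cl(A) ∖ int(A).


int(A) = {39}, cl(A) = {38, 39}, ∂A = {38}.

Closed sets in (X, τ) are complements of opens:
  closed(X, τ) = {∅, {38}, {37, 38}, {38, 39}, {37, 38, 39}}.
int(A) = ⋃ {U ∈ τ : U ⊆ A}. Opens contained in A: ∅, {39}.
Taking the union of these: int(A) = {39}.
cl(A) = ⋂ {C closed : A ⊆ C}. Closed sets containing A: {38, 39}, {37, 38, 39}.
Intersecting these: cl(A) = {38, 39}.
∂A = cl(A) ∖ int(A) = {38, 39} ∖ {39} = {38}.


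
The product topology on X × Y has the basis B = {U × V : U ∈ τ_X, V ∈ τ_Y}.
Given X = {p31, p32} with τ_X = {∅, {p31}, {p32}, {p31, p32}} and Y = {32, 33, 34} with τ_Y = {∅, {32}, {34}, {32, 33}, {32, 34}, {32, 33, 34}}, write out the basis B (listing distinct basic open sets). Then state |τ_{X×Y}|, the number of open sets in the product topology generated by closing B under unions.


Basis B = {∅ × ∅, {p31} × {32}, {p31} × {34}, {p32} × {32}, {p32} × {34}, {p31} × {32, 33}, {p31} × {32, 34}, {p31, p32} × {32}, {p31, p32} × {34}, {p32} × {32, 33}, {p32} × {32, 34}, {p31} × {32, 33, 34}, {p32} × {32, 33, 34}, {p31, p32} × {32, 33}, {p31, p32} × {32, 34}, {p31, p32} × {32, 33, 34}}; |τ_{X×Y}| = 36.

Enumerate products U × V with U ∈ τ_X, V ∈ τ_Y (deduplicated):
  ∅ × ∅ = {} (∅)
  {p31} × {32} = {(p31,32)}
  {p31} × {34} = {(p31,34)}
  {p32} × {32} = {(p32,32)}
  {p32} × {34} = {(p32,34)}
  {p31} × {32, 33} = {(p31,32), (p31,33)}
  {p31} × {32, 34} = {(p31,32), (p31,34)}
  {p31, p32} × {32} = {(p31,32), (p32,32)}
  {p31, p32} × {34} = {(p31,34), (p32,34)}
  {p32} × {32, 33} = {(p32,32), (p32,33)}
  {p32} × {32, 34} = {(p32,32), (p32,34)}
  {p31} × {32, 33, 34} = {(p31,32), (p31,33), (p31,34)}
  {p32} × {32, 33, 34} = {(p32,32), (p32,33), (p32,34)}
  {p31, p32} × {32, 33} = {(p31,32), (p31,33), (p32,32), (p32,33)}
  {p31, p32} × {32, 34} = {(p31,32), (p31,34), (p32,32), (p32,34)}
  {p31, p32} × {32, 33, 34} = {(p31,32), (p31,33), (p31,34), (p32,32), (p32,33), (p32,34)}
These 16 distinct sets form the basis B.
Close under arbitrary unions to get τ_{X×Y}; counting gives |τ_{X×Y}| = 36.


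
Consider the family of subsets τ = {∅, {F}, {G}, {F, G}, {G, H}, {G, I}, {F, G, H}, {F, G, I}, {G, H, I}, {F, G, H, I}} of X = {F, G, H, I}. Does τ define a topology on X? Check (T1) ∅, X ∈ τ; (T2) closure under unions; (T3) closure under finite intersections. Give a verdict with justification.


τ IS a topology on X.

Axiom (T1): ∅ ∈ τ? Yes; X ∈ τ? Yes.
Axiom (T2/T3): check pairwise unions and intersections of members of τ.
All pairwise intersections and unions checked — each lies in τ. Therefore τ satisfies (T1), (T2), (T3): it IS a topology on X.


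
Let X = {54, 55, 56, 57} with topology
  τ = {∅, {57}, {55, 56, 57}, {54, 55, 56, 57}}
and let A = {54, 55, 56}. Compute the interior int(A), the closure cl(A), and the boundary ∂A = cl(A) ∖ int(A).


int(A) = ∅, cl(A) = {54, 55, 56}, ∂A = {54, 55, 56}.

Closed sets in (X, τ) are complements of opens:
  closed(X, τ) = {∅, {54}, {54, 55, 56}, {54, 55, 56, 57}}.
int(A) = ⋃ {U ∈ τ : U ⊆ A}. Opens contained in A: ∅.
Taking the union of these: int(A) = ∅.
cl(A) = ⋂ {C closed : A ⊆ C}. Closed sets containing A: {54, 55, 56}, {54, 55, 56, 57}.
Intersecting these: cl(A) = {54, 55, 56}.
∂A = cl(A) ∖ int(A) = {54, 55, 56} ∖ ∅ = {54, 55, 56}.


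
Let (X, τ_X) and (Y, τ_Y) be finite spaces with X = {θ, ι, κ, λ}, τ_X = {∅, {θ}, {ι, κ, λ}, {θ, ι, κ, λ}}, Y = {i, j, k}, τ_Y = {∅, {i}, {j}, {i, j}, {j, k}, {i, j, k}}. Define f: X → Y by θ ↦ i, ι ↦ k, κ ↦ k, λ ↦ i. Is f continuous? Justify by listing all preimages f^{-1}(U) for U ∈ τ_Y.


f is NOT continuous.

Compute f^{-1}(U) for each U ∈ τ_Y:
  U = ∅: f^{-1}(U) = ∅ ∈ τ_X ✓.
  U = {i}: f^{-1}(U) = {θ, λ} ∉ τ_X ✗.
  U = {j}: f^{-1}(U) = ∅ ∈ τ_X ✓.
  U = {i, j}: f^{-1}(U) = {θ, λ} ∉ τ_X ✗.
  U = {j, k}: f^{-1}(U) = {ι, κ} ∉ τ_X ✗.
  U = {i, j, k}: f^{-1}(U) = {θ, ι, κ, λ} ∈ τ_X ✓.
Found U = {i} with f^{-1}(U) = {θ, λ} not in τ_X. Therefore f is NOT continuous.


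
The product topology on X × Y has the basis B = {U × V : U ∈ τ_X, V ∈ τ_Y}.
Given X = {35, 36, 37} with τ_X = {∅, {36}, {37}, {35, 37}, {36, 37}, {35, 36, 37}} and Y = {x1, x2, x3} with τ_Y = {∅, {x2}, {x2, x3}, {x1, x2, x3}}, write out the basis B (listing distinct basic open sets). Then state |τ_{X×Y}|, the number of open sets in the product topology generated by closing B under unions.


Basis B = {∅ × ∅, {36} × {x2}, {37} × {x2}, {35, 37} × {x2}, {36} × {x2, x3}, {36, 37} × {x2}, {37} × {x2, x3}, {35, 36, 37} × {x2}, {36} × {x1, x2, x3}, {37} × {x1, x2, x3}, {35, 37} × {x2, x3}, {36, 37} × {x2, x3}, {35, 37} × {x1, x2, x3}, {35, 36, 37} × {x2, x3}, {36, 37} × {x1, x2, x3}, {35, 36, 37} × {x1, x2, x3}}; |τ_{X×Y}| = 40.

Enumerate products U × V with U ∈ τ_X, V ∈ τ_Y (deduplicated):
  ∅ × ∅ = {} (∅)
  {36} × {x2} = {(36,x2)}
  {37} × {x2} = {(37,x2)}
  {35, 37} × {x2} = {(35,x2), (37,x2)}
  {36} × {x2, x3} = {(36,x2), (36,x3)}
  {36, 37} × {x2} = {(36,x2), (37,x2)}
  {37} × {x2, x3} = {(37,x2), (37,x3)}
  {35, 36, 37} × {x2} = {(35,x2), (36,x2), (37,x2)}
  {36} × {x1, x2, x3} = {(36,x1), (36,x2), (36,x3)}
  {37} × {x1, x2, x3} = {(37,x1), (37,x2), (37,x3)}
  {35, 37} × {x2, x3} = {(35,x2), (35,x3), (37,x2), (37,x3)}
  {36, 37} × {x2, x3} = {(36,x2), (36,x3), (37,x2), (37,x3)}
  {35, 37} × {x1, x2, x3} = {(35,x1), (35,x2), (35,x3), (37,x1), (37,x2), (37,x3)}
  {35, 36, 37} × {x2, x3} = {(35,x2), (35,x3), (36,x2), (36,x3), (37,x2), (37,x3)}
  {36, 37} × {x1, x2, x3} = {(36,x1), (36,x2), (36,x3), (37,x1), (37,x2), (37,x3)}
  {35, 36, 37} × {x1, x2, x3} = {(35,x1), (35,x2), (35,x3), (36,x1), (36,x2), (36,x3), (37,x1), (37,x2), (37,x3)}
These 16 distinct sets form the basis B.
Close under arbitrary unions to get τ_{X×Y}; counting gives |τ_{X×Y}| = 40.


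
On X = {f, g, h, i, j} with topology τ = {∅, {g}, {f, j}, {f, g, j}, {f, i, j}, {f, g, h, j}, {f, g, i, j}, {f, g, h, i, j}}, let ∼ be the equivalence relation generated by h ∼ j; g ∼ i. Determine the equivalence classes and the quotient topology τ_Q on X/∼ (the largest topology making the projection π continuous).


X/∼ = {[f], [g=i], [h=j]}; |τ_Q| = 2.

Equivalence classes: [f], [g=i], [h=j].
Quotient map π: X → X/∼ sends f ↦ [f], g ↦ [g=i], h ↦ [h=j], i ↦ [g=i], j ↦ [h=j].
For each subset V ⊆ X/∼, compute π^{-1}(V) ⊆ X and check whether π^{-1}(V) ∈ τ. V is open in τ_Q iff π^{-1}(V) ∈ τ.
  V = {}: π^{-1}(V) = ∅ ∈ τ ✓.
  V = {[f]}: π^{-1}(V) = {f} ∉ τ ✗.
  V = {[g=i]}: π^{-1}(V) = {g, i} ∉ τ ✗.
  V = {[f], [g=i]}: π^{-1}(V) = {f, g, i} ∉ τ ✗.
  V = {[h=j]}: π^{-1}(V) = {h, j} ∉ τ ✗.
  V = {[f], [h=j]}: π^{-1}(V) = {f, h, j} ∉ τ ✗.
  V = {[g=i], [h=j]}: π^{-1}(V) = {g, h, i, j} ∉ τ ✗.
  V = {[f], [g=i], [h=j]}: π^{-1}(V) = {f, g, h, i, j} ∈ τ ✓.
Open sets in the quotient: τ_Q = {{}, {[f], [g=i], [h=j]}} (2 elements).


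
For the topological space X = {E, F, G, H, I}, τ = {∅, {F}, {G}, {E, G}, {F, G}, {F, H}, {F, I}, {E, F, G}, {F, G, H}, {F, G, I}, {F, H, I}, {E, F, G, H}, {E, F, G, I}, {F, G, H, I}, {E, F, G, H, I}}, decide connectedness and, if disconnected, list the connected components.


(X, τ) is disconnected; components = [{E, G}, {F, H, I}].

Find clopen sets (U ∈ τ with X ∖ U ∈ τ):
  U = ∅, X ∖ U = {E, F, G, H, I} — both open, so U is clopen.
  U = {E, G}, X ∖ U = {F, H, I} — both open, so U is clopen.
  U = {F, H, I}, X ∖ U = {E, G} — both open, so U is clopen.
  U = {E, F, G, H, I}, X ∖ U = ∅ — both open, so U is clopen.
Nontrivial clopen(s) exist: e.g. {F, H, I}. So (X, τ) is disconnected.
Compute connected components by grouping points that agree on all clopens:
  component: {E, G}
  component: {F, H, I}


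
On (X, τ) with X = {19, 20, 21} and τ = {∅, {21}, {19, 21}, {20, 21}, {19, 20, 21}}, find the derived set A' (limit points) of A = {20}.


A' = ∅

For each x ∈ X, list the open sets U ∈ τ with x ∈ U, then check whether U ∩ (A ∖ {x}) ≠ ∅ for every such U.
  x = 19: open {19, 21} ∋ x has {19, 21} ∩ (A ∖ {19}) = ∅, so x is NOT a limit point.
  x = 20: open {20, 21} ∋ x has {20, 21} ∩ (A ∖ {20}) = ∅, so x is NOT a limit point.
  x = 21: open {21} ∋ x has {21} ∩ (A ∖ {21}) = ∅, so x is NOT a limit point.
Collecting: A' = ∅.


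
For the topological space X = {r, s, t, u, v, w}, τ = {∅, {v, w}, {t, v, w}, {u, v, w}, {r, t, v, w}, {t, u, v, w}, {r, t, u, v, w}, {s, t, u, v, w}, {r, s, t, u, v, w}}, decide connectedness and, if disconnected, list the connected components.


(X, τ) is connected.

Find clopen sets (U ∈ τ with X ∖ U ∈ τ):
  U = ∅, X ∖ U = {r, s, t, u, v, w} — both open, so U is clopen.
  U = {r, s, t, u, v, w}, X ∖ U = ∅ — both open, so U is clopen.
Only trivial clopens (∅ and X) exist, so (X, τ) is connected.
Compute connected components by grouping points that agree on all clopens:
  component: {r, s, t, u, v, w}


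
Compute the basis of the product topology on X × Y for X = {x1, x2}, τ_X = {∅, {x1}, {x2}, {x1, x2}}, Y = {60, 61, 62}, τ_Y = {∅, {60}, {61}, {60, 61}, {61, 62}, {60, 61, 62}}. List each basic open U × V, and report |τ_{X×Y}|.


Basis B = {∅ × ∅, {x1} × {60}, {x1} × {61}, {x2} × {60}, {x2} × {61}, {x1} × {60, 61}, {x1, x2} × {60}, {x1} × {61, 62}, {x1, x2} × {61}, {x2} × {60, 61}, {x2} × {61, 62}, {x1} × {60, 61, 62}, {x2} × {60, 61, 62}, {x1, x2} × {60, 61}, {x1, x2} × {61, 62}, {x1, x2} × {60, 61, 62}}; |τ_{X×Y}| = 36.

Enumerate products U × V with U ∈ τ_X, V ∈ τ_Y (deduplicated):
  ∅ × ∅ = {} (∅)
  {x1} × {60} = {(x1,60)}
  {x1} × {61} = {(x1,61)}
  {x2} × {60} = {(x2,60)}
  {x2} × {61} = {(x2,61)}
  {x1} × {60, 61} = {(x1,60), (x1,61)}
  {x1, x2} × {60} = {(x1,60), (x2,60)}
  {x1} × {61, 62} = {(x1,61), (x1,62)}
  {x1, x2} × {61} = {(x1,61), (x2,61)}
  {x2} × {60, 61} = {(x2,60), (x2,61)}
  {x2} × {61, 62} = {(x2,61), (x2,62)}
  {x1} × {60, 61, 62} = {(x1,60), (x1,61), (x1,62)}
  {x2} × {60, 61, 62} = {(x2,60), (x2,61), (x2,62)}
  {x1, x2} × {60, 61} = {(x1,60), (x1,61), (x2,60), (x2,61)}
  {x1, x2} × {61, 62} = {(x1,61), (x1,62), (x2,61), (x2,62)}
  {x1, x2} × {60, 61, 62} = {(x1,60), (x1,61), (x1,62), (x2,60), (x2,61), (x2,62)}
These 16 distinct sets form the basis B.
Close under arbitrary unions to get τ_{X×Y}; counting gives |τ_{X×Y}| = 36.


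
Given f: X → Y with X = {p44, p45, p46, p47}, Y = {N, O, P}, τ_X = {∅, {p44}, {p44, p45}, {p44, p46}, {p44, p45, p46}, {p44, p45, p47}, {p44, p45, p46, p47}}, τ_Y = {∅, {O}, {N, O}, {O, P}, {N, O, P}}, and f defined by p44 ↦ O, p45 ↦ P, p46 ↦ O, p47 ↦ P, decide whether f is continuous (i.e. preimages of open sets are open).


f IS continuous.

Compute f^{-1}(U) for each U ∈ τ_Y:
  U = ∅: f^{-1}(U) = ∅ ∈ τ_X ✓.
  U = {O}: f^{-1}(U) = {p44, p46} ∈ τ_X ✓.
  U = {N, O}: f^{-1}(U) = {p44, p46} ∈ τ_X ✓.
  U = {O, P}: f^{-1}(U) = {p44, p45, p46, p47} ∈ τ_X ✓.
  U = {N, O, P}: f^{-1}(U) = {p44, p45, p46, p47} ∈ τ_X ✓.
Every preimage lies in τ_X, so f IS continuous.


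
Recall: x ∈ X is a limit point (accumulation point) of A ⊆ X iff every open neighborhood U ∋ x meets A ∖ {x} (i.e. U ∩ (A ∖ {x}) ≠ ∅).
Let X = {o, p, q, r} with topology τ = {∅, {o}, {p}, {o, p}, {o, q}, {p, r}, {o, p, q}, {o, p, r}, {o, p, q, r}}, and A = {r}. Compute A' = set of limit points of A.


A' = ∅

For each x ∈ X, list the open sets U ∈ τ with x ∈ U, then check whether U ∩ (A ∖ {x}) ≠ ∅ for every such U.
  x = o: open {o} ∋ x has {o} ∩ (A ∖ {o}) = ∅, so x is NOT a limit point.
  x = p: open {p} ∋ x has {p} ∩ (A ∖ {p}) = ∅, so x is NOT a limit point.
  x = q: open {o, q} ∋ x has {o, q} ∩ (A ∖ {q}) = ∅, so x is NOT a limit point.
  x = r: open {p, r} ∋ x has {p, r} ∩ (A ∖ {r}) = ∅, so x is NOT a limit point.
Collecting: A' = ∅.


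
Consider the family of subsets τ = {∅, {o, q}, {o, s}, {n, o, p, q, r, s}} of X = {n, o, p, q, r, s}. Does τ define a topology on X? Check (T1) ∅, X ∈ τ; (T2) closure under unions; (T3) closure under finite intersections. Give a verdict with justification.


τ is NOT a topology on X.

Axiom (T1): ∅ ∈ τ? Yes; X ∈ τ? Yes.
Axiom (T2/T3): check pairwise unions and intersections of members of τ.
Counterexample for (T3): {o, q} ∩ {o, s} = {o} ∉ τ. Therefore τ is NOT a topology.


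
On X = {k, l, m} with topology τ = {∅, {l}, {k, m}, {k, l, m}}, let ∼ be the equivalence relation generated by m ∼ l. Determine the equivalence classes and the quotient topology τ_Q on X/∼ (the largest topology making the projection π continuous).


X/∼ = {[k], [l=m]}; |τ_Q| = 2.

Equivalence classes: [k], [l=m].
Quotient map π: X → X/∼ sends k ↦ [k], l ↦ [l=m], m ↦ [l=m].
For each subset V ⊆ X/∼, compute π^{-1}(V) ⊆ X and check whether π^{-1}(V) ∈ τ. V is open in τ_Q iff π^{-1}(V) ∈ τ.
  V = {}: π^{-1}(V) = ∅ ∈ τ ✓.
  V = {[k]}: π^{-1}(V) = {k} ∉ τ ✗.
  V = {[l=m]}: π^{-1}(V) = {l, m} ∉ τ ✗.
  V = {[k], [l=m]}: π^{-1}(V) = {k, l, m} ∈ τ ✓.
Open sets in the quotient: τ_Q = {{}, {[k], [l=m]}} (2 elements).


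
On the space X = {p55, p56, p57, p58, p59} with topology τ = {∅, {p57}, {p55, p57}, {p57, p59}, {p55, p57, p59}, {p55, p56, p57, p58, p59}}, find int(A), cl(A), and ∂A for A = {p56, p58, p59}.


int(A) = ∅, cl(A) = {p56, p58, p59}, ∂A = {p56, p58, p59}.

Closed sets in (X, τ) are complements of opens:
  closed(X, τ) = {∅, {p56, p58}, {p55, p56, p58}, {p56, p58, p59}, {p55, p56, p58, p59}, {p55, p56, p57, p58, p59}}.
int(A) = ⋃ {U ∈ τ : U ⊆ A}. Opens contained in A: ∅.
Taking the union of these: int(A) = ∅.
cl(A) = ⋂ {C closed : A ⊆ C}. Closed sets containing A: {p56, p58, p59}, {p55, p56, p58, p59}, {p55, p56, p57, p58, p59}.
Intersecting these: cl(A) = {p56, p58, p59}.
∂A = cl(A) ∖ int(A) = {p56, p58, p59} ∖ ∅ = {p56, p58, p59}.


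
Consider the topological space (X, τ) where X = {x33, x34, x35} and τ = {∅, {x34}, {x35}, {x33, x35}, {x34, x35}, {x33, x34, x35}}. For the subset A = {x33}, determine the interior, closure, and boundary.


int(A) = ∅, cl(A) = {x33}, ∂A = {x33}.

Closed sets in (X, τ) are complements of opens:
  closed(X, τ) = {∅, {x33}, {x34}, {x33, x34}, {x33, x35}, {x33, x34, x35}}.
int(A) = ⋃ {U ∈ τ : U ⊆ A}. Opens contained in A: ∅.
Taking the union of these: int(A) = ∅.
cl(A) = ⋂ {C closed : A ⊆ C}. Closed sets containing A: {x33}, {x33, x34}, {x33, x35}, {x33, x34, x35}.
Intersecting these: cl(A) = {x33}.
∂A = cl(A) ∖ int(A) = {x33} ∖ ∅ = {x33}.


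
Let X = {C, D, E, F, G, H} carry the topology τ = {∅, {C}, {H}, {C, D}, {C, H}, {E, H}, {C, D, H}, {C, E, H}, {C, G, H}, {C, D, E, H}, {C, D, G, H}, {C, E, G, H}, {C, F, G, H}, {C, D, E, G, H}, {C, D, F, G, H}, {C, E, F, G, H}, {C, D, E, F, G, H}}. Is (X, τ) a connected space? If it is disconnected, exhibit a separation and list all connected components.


(X, τ) is connected.

Find clopen sets (U ∈ τ with X ∖ U ∈ τ):
  U = ∅, X ∖ U = {C, D, E, F, G, H} — both open, so U is clopen.
  U = {C, D, E, F, G, H}, X ∖ U = ∅ — both open, so U is clopen.
Only trivial clopens (∅ and X) exist, so (X, τ) is connected.
Compute connected components by grouping points that agree on all clopens:
  component: {C, D, E, F, G, H}


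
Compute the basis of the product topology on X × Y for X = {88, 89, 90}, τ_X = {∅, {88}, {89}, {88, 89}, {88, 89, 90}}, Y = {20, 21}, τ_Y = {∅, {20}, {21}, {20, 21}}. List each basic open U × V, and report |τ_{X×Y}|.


Basis B = {∅ × ∅, {88} × {20}, {88} × {21}, {89} × {20}, {89} × {21}, {88} × {20, 21}, {88, 89} × {20}, {88, 89} × {21}, {89} × {20, 21}, {88, 89, 90} × {20}, {88, 89, 90} × {21}, {88, 89} × {20, 21}, {88, 89, 90} × {20, 21}}; |τ_{X×Y}| = 25.

Enumerate products U × V with U ∈ τ_X, V ∈ τ_Y (deduplicated):
  ∅ × ∅ = {} (∅)
  {88} × {20} = {(88,20)}
  {88} × {21} = {(88,21)}
  {89} × {20} = {(89,20)}
  {89} × {21} = {(89,21)}
  {88} × {20, 21} = {(88,20), (88,21)}
  {88, 89} × {20} = {(88,20), (89,20)}
  {88, 89} × {21} = {(88,21), (89,21)}
  {89} × {20, 21} = {(89,20), (89,21)}
  {88, 89, 90} × {20} = {(88,20), (89,20), (90,20)}
  {88, 89, 90} × {21} = {(88,21), (89,21), (90,21)}
  {88, 89} × {20, 21} = {(88,20), (88,21), (89,20), (89,21)}
  {88, 89, 90} × {20, 21} = {(88,20), (88,21), (89,20), (89,21), (90,20), (90,21)}
These 13 distinct sets form the basis B.
Close under arbitrary unions to get τ_{X×Y}; counting gives |τ_{X×Y}| = 25.


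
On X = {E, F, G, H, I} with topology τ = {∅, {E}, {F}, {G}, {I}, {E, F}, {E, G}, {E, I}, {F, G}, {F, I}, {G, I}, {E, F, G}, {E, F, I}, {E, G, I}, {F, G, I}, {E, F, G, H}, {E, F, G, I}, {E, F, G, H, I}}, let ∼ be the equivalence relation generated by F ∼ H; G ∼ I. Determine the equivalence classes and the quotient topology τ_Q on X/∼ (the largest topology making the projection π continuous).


X/∼ = {[E], [F=H], [G=I]}; |τ_Q| = 5.

Equivalence classes: [E], [F=H], [G=I].
Quotient map π: X → X/∼ sends E ↦ [E], F ↦ [F=H], G ↦ [G=I], H ↦ [F=H], I ↦ [G=I].
For each subset V ⊆ X/∼, compute π^{-1}(V) ⊆ X and check whether π^{-1}(V) ∈ τ. V is open in τ_Q iff π^{-1}(V) ∈ τ.
  V = {}: π^{-1}(V) = ∅ ∈ τ ✓.
  V = {[E]}: π^{-1}(V) = {E} ∈ τ ✓.
  V = {[F=H]}: π^{-1}(V) = {F, H} ∉ τ ✗.
  V = {[E], [F=H]}: π^{-1}(V) = {E, F, H} ∉ τ ✗.
  V = {[G=I]}: π^{-1}(V) = {G, I} ∈ τ ✓.
  V = {[E], [G=I]}: π^{-1}(V) = {E, G, I} ∈ τ ✓.
  V = {[F=H], [G=I]}: π^{-1}(V) = {F, G, H, I} ∉ τ ✗.
  V = {[E], [F=H], [G=I]}: π^{-1}(V) = {E, F, G, H, I} ∈ τ ✓.
Open sets in the quotient: τ_Q = {{}, {[E]}, {[G=I]}, {[E], [G=I]}, {[E], [F=H], [G=I]}} (5 elements).


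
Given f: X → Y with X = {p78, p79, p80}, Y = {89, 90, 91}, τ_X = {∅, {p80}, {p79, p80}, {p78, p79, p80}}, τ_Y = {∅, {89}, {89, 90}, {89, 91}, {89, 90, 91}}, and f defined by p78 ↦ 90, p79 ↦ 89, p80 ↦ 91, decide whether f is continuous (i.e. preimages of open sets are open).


f is NOT continuous.

Compute f^{-1}(U) for each U ∈ τ_Y:
  U = ∅: f^{-1}(U) = ∅ ∈ τ_X ✓.
  U = {89}: f^{-1}(U) = {p79} ∉ τ_X ✗.
  U = {89, 90}: f^{-1}(U) = {p78, p79} ∉ τ_X ✗.
  U = {89, 91}: f^{-1}(U) = {p79, p80} ∈ τ_X ✓.
  U = {89, 90, 91}: f^{-1}(U) = {p78, p79, p80} ∈ τ_X ✓.
Found U = {89} with f^{-1}(U) = {p79} not in τ_X. Therefore f is NOT continuous.
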